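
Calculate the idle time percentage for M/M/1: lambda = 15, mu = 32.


Idle fraction = (1 - rho) * 100 = (1 - 15/32) * 100 = 53.1%

53.1%


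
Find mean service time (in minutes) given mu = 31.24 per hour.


Mean service time = 60/mu = 60/31.24 = 1.92 minutes

1.92 minutes


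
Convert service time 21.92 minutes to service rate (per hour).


mu = 60 / avg_service_time = 60 / 21.92 = 2.74 per hour

2.74 per hour


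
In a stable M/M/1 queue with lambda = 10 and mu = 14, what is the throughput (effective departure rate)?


For a stable queue (lambda < mu), throughput = lambda = 10 per hour

10 per hour


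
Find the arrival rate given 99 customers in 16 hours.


lambda = total arrivals / time = 99 / 16 = 6.19 per hour

6.19 per hour


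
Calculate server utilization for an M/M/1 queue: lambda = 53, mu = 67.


rho = lambda/mu = 53/67 = 0.791

0.791


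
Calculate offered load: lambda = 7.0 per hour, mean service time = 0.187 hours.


Offered load a = lambda * E[S] = 7.0 * 0.187 = 1.31 Erlangs

1.31 Erlangs


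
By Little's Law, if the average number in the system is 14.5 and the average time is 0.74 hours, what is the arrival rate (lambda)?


lambda = L / W = 14.5 / 0.74 = 19.59 per hour

19.59 per hour


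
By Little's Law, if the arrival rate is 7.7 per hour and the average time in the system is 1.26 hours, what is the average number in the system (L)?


L = lambda * W = 7.7 * 1.26 = 9.7

9.7


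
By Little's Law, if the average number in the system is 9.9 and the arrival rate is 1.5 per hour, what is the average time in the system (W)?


W = L / lambda = 9.9 / 1.5 = 6.6 hours

6.6 hours


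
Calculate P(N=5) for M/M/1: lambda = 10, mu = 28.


rho = 10/28; P(n) = (1-rho)*rho^n = (1-10/28)*(10/28)^5 = 0.0037

0.0037


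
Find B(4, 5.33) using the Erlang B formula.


B(N,A) = (A^N/N!) / sum(A^k/k!, k=0..N) with N=4, A=5.33 = 0.4235

0.4235


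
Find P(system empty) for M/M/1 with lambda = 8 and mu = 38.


P0 = 1 - rho = 1 - 8/38 = 0.7895

0.7895


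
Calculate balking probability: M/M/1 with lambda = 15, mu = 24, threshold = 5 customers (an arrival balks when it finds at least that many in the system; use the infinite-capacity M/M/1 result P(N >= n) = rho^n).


P(N >= 5) = rho^5 = (15/24)^5 = 0.0954

0.0954


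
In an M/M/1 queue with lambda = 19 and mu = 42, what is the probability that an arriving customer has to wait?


P(wait) = rho = lambda/mu = 19/42 = 0.4524

0.4524


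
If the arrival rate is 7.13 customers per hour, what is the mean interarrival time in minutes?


Mean interarrival time = 60/lambda = 60/7.13 = 8.42 minutes

8.42 minutes


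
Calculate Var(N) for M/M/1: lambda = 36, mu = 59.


rho = 36/59; Var(N) = rho/(1-rho)^2 = 4.02

4.02


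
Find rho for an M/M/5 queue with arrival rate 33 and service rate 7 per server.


rho = lambda/(c*mu) = 33/(5*7) = 0.9429

0.9429


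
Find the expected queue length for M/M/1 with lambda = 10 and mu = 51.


rho = 10/51; Lq = rho^2/(1-rho) = 0.05

0.05


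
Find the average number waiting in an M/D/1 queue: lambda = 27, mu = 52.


M/D/1: Lq = rho^2 / (2*(1-rho)) where rho = 27/52; Lq = 0.28

0.28


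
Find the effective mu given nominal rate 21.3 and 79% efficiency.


Effective rate = mu * efficiency = 21.3 * 0.79 = 16.83 per hour

16.83 per hour


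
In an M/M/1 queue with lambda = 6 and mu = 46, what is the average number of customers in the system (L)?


rho = 6/46; L = rho/(1-rho) = 0.15

0.15


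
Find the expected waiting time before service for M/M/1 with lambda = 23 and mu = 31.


rho = 23/31; Wq = rho/(mu - lambda) = 0.0927 hours

0.0927 hours


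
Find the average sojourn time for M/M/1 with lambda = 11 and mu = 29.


W = 1/(mu - lambda) = 1/(29 - 11) = 0.0556 hours

0.0556 hours


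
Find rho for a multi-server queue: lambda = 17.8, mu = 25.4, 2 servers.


rho = lambda / (c * mu) = 17.8 / (2 * 25.4) = 0.3504

0.3504


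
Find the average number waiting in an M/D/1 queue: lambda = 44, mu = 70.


M/D/1: Lq = rho^2 / (2*(1-rho)) where rho = 44/70; Lq = 0.53

0.53


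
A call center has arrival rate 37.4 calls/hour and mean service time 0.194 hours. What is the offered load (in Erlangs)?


Offered load a = lambda * E[S] = 37.4 * 0.194 = 7.26 Erlangs

7.26 Erlangs


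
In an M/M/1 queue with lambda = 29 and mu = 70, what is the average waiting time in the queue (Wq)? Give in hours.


rho = 29/70; Wq = rho/(mu - lambda) = 0.0101 hours

0.0101 hours


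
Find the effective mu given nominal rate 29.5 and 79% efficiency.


Effective rate = mu * efficiency = 29.5 * 0.79 = 23.31 per hour

23.31 per hour


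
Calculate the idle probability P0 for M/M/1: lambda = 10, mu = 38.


P0 = 1 - rho = 1 - 10/38 = 0.7368

0.7368


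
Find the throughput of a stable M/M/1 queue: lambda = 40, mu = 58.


For a stable queue (lambda < mu), throughput = lambda = 40 per hour

40 per hour


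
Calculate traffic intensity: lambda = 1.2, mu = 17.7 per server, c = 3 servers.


rho = lambda / (c * mu) = 1.2 / (3 * 17.7) = 0.0226

0.0226


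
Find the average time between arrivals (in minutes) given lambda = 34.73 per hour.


Mean interarrival time = 60/lambda = 60/34.73 = 1.73 minutes

1.73 minutes


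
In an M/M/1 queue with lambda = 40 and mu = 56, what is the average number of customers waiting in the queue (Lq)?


rho = 40/56; Lq = rho^2/(1-rho) = 1.79

1.79


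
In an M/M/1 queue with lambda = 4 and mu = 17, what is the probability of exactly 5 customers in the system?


rho = 4/17; P(n) = (1-rho)*rho^n = (1-4/17)*(4/17)^5 = 0.0006

0.0006


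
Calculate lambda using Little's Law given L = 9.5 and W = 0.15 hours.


lambda = L / W = 9.5 / 0.15 = 63.33 per hour

63.33 per hour


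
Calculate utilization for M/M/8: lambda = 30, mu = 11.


rho = lambda/(c*mu) = 30/(8*11) = 0.3409

0.3409


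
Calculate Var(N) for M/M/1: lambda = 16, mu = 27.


rho = 16/27; Var(N) = rho/(1-rho)^2 = 3.57

3.57


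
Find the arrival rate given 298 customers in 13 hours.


lambda = total arrivals / time = 298 / 13 = 22.92 per hour

22.92 per hour


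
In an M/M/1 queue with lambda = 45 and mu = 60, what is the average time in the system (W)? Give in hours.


W = 1/(mu - lambda) = 1/(60 - 45) = 0.0667 hours

0.0667 hours


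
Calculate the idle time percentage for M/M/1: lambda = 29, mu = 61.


Idle fraction = (1 - rho) * 100 = (1 - 29/61) * 100 = 52.5%

52.5%


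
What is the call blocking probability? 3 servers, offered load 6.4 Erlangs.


B(N,A) = (A^N/N!) / sum(A^k/k!, k=0..N) with N=3, A=6.4 = 0.6105

0.6105


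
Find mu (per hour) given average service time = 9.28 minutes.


mu = 60 / avg_service_time = 60 / 9.28 = 6.47 per hour

6.47 per hour


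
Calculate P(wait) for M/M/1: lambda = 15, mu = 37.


P(wait) = rho = lambda/mu = 15/37 = 0.4054

0.4054


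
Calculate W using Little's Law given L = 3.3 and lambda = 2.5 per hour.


W = L / lambda = 3.3 / 2.5 = 1.32 hours

1.32 hours


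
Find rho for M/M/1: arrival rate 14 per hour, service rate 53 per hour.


rho = lambda/mu = 14/53 = 0.2642

0.2642


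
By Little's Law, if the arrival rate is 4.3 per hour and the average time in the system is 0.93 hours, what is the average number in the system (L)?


L = lambda * W = 4.3 * 0.93 = 4.0

4.0


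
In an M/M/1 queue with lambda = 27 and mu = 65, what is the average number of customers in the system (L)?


rho = 27/65; L = rho/(1-rho) = 0.71

0.71


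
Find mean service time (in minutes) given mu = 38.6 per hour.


Mean service time = 60/mu = 60/38.6 = 1.55 minutes

1.55 minutes


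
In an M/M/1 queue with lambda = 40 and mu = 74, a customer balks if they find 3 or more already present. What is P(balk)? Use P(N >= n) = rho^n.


P(N >= 3) = rho^3 = (40/74)^3 = 0.1579

0.1579


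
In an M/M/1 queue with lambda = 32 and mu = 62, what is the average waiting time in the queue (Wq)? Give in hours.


rho = 32/62; Wq = rho/(mu - lambda) = 0.0172 hours

0.0172 hours


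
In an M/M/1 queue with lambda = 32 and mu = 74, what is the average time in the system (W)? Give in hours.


W = 1/(mu - lambda) = 1/(74 - 32) = 0.0238 hours

0.0238 hours


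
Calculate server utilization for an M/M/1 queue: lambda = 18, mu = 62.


rho = lambda/mu = 18/62 = 0.2903

0.2903


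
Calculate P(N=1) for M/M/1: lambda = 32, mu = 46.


rho = 32/46; P(n) = (1-rho)*rho^n = (1-32/46)*(32/46)^1 = 0.2117

0.2117


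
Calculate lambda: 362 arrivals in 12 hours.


lambda = total arrivals / time = 362 / 12 = 30.17 per hour

30.17 per hour


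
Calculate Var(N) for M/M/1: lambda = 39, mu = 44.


rho = 39/44; Var(N) = rho/(1-rho)^2 = 68.64

68.64


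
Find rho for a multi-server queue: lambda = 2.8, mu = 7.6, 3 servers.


rho = lambda / (c * mu) = 2.8 / (3 * 7.6) = 0.1228

0.1228


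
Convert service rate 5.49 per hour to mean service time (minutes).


Mean service time = 60/mu = 60/5.49 = 10.93 minutes

10.93 minutes


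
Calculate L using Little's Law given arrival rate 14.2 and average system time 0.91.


L = lambda * W = 14.2 * 0.91 = 12.92

12.92


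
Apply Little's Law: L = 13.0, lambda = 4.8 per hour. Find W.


W = L / lambda = 13.0 / 4.8 = 2.7083 hours

2.7083 hours


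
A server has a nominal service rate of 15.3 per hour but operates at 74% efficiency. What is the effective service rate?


Effective rate = mu * efficiency = 15.3 * 0.74 = 11.32 per hour

11.32 per hour


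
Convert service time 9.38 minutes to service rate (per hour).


mu = 60 / avg_service_time = 60 / 9.38 = 6.4 per hour

6.4 per hour


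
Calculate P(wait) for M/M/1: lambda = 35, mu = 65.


P(wait) = rho = lambda/mu = 35/65 = 0.5385

0.5385


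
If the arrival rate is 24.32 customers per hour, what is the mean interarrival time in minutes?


Mean interarrival time = 60/lambda = 60/24.32 = 2.47 minutes

2.47 minutes


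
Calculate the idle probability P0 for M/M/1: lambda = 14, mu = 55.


P0 = 1 - rho = 1 - 14/55 = 0.7455

0.7455


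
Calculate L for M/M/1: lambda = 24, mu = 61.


rho = 24/61; L = rho/(1-rho) = 0.65

0.65


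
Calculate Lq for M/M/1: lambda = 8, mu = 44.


rho = 8/44; Lq = rho^2/(1-rho) = 0.04

0.04


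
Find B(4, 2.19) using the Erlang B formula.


B(N,A) = (A^N/N!) / sum(A^k/k!, k=0..N) with N=4, A=2.19 = 0.1155

0.1155


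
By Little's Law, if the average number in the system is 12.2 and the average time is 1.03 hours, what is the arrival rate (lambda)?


lambda = L / W = 12.2 / 1.03 = 11.84 per hour

11.84 per hour


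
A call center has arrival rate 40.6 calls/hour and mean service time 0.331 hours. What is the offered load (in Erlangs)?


Offered load a = lambda * E[S] = 40.6 * 0.331 = 13.44 Erlangs

13.44 Erlangs


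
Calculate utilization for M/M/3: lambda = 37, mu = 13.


rho = lambda/(c*mu) = 37/(3*13) = 0.9487

0.9487


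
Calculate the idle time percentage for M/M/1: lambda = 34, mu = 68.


Idle fraction = (1 - rho) * 100 = (1 - 34/68) * 100 = 50.0%

50.0%


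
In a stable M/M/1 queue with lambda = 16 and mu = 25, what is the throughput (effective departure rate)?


For a stable queue (lambda < mu), throughput = lambda = 16 per hour

16 per hour


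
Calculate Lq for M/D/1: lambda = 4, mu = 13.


M/D/1: Lq = rho^2 / (2*(1-rho)) where rho = 4/13; Lq = 0.07

0.07


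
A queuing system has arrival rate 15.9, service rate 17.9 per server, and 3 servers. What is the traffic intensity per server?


rho = lambda / (c * mu) = 15.9 / (3 * 17.9) = 0.2961

0.2961


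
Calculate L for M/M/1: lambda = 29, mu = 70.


rho = 29/70; L = rho/(1-rho) = 0.71

0.71


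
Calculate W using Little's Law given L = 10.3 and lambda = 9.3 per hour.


W = L / lambda = 10.3 / 9.3 = 1.1075 hours

1.1075 hours


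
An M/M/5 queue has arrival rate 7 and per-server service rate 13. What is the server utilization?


rho = lambda/(c*mu) = 7/(5*13) = 0.1077

0.1077


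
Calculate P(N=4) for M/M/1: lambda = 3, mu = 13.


rho = 3/13; P(n) = (1-rho)*rho^n = (1-3/13)*(3/13)^4 = 0.0022

0.0022


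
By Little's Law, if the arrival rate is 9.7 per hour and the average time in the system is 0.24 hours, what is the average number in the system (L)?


L = lambda * W = 9.7 * 0.24 = 2.33

2.33


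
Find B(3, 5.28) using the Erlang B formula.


B(N,A) = (A^N/N!) / sum(A^k/k!, k=0..N) with N=3, A=5.28 = 0.5482

0.5482


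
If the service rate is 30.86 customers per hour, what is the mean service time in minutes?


Mean service time = 60/mu = 60/30.86 = 1.94 minutes

1.94 minutes


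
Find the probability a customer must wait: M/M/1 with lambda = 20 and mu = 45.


P(wait) = rho = lambda/mu = 20/45 = 0.4444

0.4444


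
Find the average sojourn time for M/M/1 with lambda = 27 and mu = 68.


W = 1/(mu - lambda) = 1/(68 - 27) = 0.0244 hours

0.0244 hours


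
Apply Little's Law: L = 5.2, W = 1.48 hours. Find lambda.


lambda = L / W = 5.2 / 1.48 = 3.51 per hour

3.51 per hour


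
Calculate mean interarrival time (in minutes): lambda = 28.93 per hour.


Mean interarrival time = 60/lambda = 60/28.93 = 2.07 minutes

2.07 minutes


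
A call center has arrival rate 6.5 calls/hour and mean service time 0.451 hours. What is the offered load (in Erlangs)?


Offered load a = lambda * E[S] = 6.5 * 0.451 = 2.93 Erlangs

2.93 Erlangs


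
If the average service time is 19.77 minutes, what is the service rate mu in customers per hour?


mu = 60 / avg_service_time = 60 / 19.77 = 3.03 per hour

3.03 per hour


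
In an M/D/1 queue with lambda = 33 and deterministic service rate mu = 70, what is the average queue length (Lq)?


M/D/1: Lq = rho^2 / (2*(1-rho)) where rho = 33/70; Lq = 0.21

0.21


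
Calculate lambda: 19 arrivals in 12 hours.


lambda = total arrivals / time = 19 / 12 = 1.58 per hour

1.58 per hour


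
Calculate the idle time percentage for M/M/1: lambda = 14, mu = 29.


Idle fraction = (1 - rho) * 100 = (1 - 14/29) * 100 = 51.7%

51.7%


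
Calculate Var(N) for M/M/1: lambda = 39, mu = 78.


rho = 39/78; Var(N) = rho/(1-rho)^2 = 2.0

2.0


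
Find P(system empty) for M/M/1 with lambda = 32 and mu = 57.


P0 = 1 - rho = 1 - 32/57 = 0.4386

0.4386


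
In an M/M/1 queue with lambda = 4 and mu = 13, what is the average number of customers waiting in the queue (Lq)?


rho = 4/13; Lq = rho^2/(1-rho) = 0.14

0.14


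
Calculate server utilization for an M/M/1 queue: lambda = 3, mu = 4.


rho = lambda/mu = 3/4 = 0.75

0.75


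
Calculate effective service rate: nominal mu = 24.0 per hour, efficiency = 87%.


Effective rate = mu * efficiency = 24.0 * 0.87 = 20.88 per hour

20.88 per hour


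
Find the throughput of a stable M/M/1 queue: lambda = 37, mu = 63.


For a stable queue (lambda < mu), throughput = lambda = 37 per hour

37 per hour


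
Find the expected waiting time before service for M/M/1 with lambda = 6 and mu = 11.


rho = 6/11; Wq = rho/(mu - lambda) = 0.1091 hours

0.1091 hours


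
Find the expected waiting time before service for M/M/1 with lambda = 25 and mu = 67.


rho = 25/67; Wq = rho/(mu - lambda) = 0.0089 hours

0.0089 hours


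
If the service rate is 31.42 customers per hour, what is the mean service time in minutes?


Mean service time = 60/mu = 60/31.42 = 1.91 minutes

1.91 minutes


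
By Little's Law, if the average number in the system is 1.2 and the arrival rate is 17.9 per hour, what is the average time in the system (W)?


W = L / lambda = 1.2 / 17.9 = 0.067 hours

0.067 hours


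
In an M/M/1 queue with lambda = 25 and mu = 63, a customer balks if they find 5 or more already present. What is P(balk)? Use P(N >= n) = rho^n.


P(N >= 5) = rho^5 = (25/63)^5 = 0.0098

0.0098


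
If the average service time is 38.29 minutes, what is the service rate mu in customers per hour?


mu = 60 / avg_service_time = 60 / 38.29 = 1.57 per hour

1.57 per hour


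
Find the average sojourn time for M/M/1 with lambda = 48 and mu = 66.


W = 1/(mu - lambda) = 1/(66 - 48) = 0.0556 hours

0.0556 hours


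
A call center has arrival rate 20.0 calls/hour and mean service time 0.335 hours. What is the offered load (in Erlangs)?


Offered load a = lambda * E[S] = 20.0 * 0.335 = 6.7 Erlangs

6.7 Erlangs


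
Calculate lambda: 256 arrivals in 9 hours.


lambda = total arrivals / time = 256 / 9 = 28.44 per hour

28.44 per hour


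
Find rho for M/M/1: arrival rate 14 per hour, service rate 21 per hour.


rho = lambda/mu = 14/21 = 0.6667

0.6667


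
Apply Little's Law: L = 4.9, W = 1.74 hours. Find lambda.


lambda = L / W = 4.9 / 1.74 = 2.82 per hour

2.82 per hour


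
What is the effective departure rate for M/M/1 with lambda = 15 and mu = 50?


For a stable queue (lambda < mu), throughput = lambda = 15 per hour

15 per hour


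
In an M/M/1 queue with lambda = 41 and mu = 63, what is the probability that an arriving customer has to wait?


P(wait) = rho = lambda/mu = 41/63 = 0.6508

0.6508


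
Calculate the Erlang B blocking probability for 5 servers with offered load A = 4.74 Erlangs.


B(N,A) = (A^N/N!) / sum(A^k/k!, k=0..N) with N=5, A=4.74 = 0.2634

0.2634


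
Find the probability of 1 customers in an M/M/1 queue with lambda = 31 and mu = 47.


rho = 31/47; P(n) = (1-rho)*rho^n = (1-31/47)*(31/47)^1 = 0.2245

0.2245


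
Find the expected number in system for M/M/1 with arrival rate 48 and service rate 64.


rho = 48/64; L = rho/(1-rho) = 3.0

3.0


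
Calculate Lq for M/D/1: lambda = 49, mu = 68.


M/D/1: Lq = rho^2 / (2*(1-rho)) where rho = 49/68; Lq = 0.93

0.93


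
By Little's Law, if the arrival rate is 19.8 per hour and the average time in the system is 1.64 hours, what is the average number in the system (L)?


L = lambda * W = 19.8 * 1.64 = 32.47

32.47


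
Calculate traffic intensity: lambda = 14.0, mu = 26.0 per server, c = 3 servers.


rho = lambda / (c * mu) = 14.0 / (3 * 26.0) = 0.1795

0.1795


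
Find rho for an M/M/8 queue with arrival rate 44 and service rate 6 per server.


rho = lambda/(c*mu) = 44/(8*6) = 0.9167

0.9167


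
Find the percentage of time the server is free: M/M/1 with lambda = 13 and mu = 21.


Idle fraction = (1 - rho) * 100 = (1 - 13/21) * 100 = 38.1%

38.1%


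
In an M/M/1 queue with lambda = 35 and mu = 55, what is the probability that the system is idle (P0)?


P0 = 1 - rho = 1 - 35/55 = 0.3636

0.3636


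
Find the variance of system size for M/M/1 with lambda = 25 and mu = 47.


rho = 25/47; Var(N) = rho/(1-rho)^2 = 2.43

2.43


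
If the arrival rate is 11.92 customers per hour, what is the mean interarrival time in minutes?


Mean interarrival time = 60/lambda = 60/11.92 = 5.03 minutes

5.03 minutes


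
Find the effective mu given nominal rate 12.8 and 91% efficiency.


Effective rate = mu * efficiency = 12.8 * 0.91 = 11.65 per hour

11.65 per hour


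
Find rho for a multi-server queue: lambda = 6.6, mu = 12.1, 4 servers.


rho = lambda / (c * mu) = 6.6 / (4 * 12.1) = 0.1364

0.1364


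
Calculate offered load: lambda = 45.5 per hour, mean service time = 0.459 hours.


Offered load a = lambda * E[S] = 45.5 * 0.459 = 20.88 Erlangs

20.88 Erlangs


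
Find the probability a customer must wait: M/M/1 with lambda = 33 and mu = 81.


P(wait) = rho = lambda/mu = 33/81 = 0.4074

0.4074


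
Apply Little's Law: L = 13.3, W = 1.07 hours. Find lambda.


lambda = L / W = 13.3 / 1.07 = 12.43 per hour

12.43 per hour


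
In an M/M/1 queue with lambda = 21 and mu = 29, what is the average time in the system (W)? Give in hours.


W = 1/(mu - lambda) = 1/(29 - 21) = 0.125 hours

0.125 hours


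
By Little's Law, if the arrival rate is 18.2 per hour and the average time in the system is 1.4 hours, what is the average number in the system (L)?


L = lambda * W = 18.2 * 1.4 = 25.48

25.48


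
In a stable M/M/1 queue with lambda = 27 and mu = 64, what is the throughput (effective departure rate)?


For a stable queue (lambda < mu), throughput = lambda = 27 per hour

27 per hour


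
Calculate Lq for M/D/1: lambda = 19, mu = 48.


M/D/1: Lq = rho^2 / (2*(1-rho)) where rho = 19/48; Lq = 0.13

0.13


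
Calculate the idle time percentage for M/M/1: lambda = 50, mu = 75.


Idle fraction = (1 - rho) * 100 = (1 - 50/75) * 100 = 33.3%

33.3%


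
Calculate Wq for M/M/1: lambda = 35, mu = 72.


rho = 35/72; Wq = rho/(mu - lambda) = 0.0131 hours

0.0131 hours


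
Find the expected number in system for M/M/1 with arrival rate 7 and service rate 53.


rho = 7/53; L = rho/(1-rho) = 0.15

0.15


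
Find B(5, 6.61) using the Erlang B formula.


B(N,A) = (A^N/N!) / sum(A^k/k!, k=0..N) with N=5, A=6.61 = 0.4009

0.4009


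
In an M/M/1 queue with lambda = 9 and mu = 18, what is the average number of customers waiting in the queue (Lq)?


rho = 9/18; Lq = rho^2/(1-rho) = 0.5

0.5


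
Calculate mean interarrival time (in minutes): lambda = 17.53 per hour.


Mean interarrival time = 60/lambda = 60/17.53 = 3.42 minutes

3.42 minutes


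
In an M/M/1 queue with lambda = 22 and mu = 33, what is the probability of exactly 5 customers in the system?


rho = 22/33; P(n) = (1-rho)*rho^n = (1-22/33)*(22/33)^5 = 0.0439

0.0439


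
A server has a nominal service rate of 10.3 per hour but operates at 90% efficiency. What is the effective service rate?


Effective rate = mu * efficiency = 10.3 * 0.9 = 9.27 per hour

9.27 per hour


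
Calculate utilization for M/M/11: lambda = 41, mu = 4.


rho = lambda/(c*mu) = 41/(11*4) = 0.9318

0.9318


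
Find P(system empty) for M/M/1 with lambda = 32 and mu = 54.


P0 = 1 - rho = 1 - 32/54 = 0.4074

0.4074


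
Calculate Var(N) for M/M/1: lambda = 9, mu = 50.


rho = 9/50; Var(N) = rho/(1-rho)^2 = 0.27

0.27


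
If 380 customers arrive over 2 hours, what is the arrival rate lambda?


lambda = total arrivals / time = 380 / 2 = 190.0 per hour

190.0 per hour


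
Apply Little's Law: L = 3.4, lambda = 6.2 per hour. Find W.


W = L / lambda = 3.4 / 6.2 = 0.5484 hours

0.5484 hours


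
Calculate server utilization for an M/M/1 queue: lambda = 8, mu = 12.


rho = lambda/mu = 8/12 = 0.6667

0.6667


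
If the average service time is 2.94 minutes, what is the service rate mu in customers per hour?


mu = 60 / avg_service_time = 60 / 2.94 = 20.41 per hour

20.41 per hour


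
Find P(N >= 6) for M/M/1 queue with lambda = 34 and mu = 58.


P(N >= 6) = rho^6 = (34/58)^6 = 0.0406

0.0406


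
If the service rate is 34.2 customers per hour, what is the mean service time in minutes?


Mean service time = 60/mu = 60/34.2 = 1.75 minutes

1.75 minutes


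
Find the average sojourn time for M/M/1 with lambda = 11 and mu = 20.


W = 1/(mu - lambda) = 1/(20 - 11) = 0.1111 hours

0.1111 hours


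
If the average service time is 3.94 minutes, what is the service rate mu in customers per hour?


mu = 60 / avg_service_time = 60 / 3.94 = 15.23 per hour

15.23 per hour


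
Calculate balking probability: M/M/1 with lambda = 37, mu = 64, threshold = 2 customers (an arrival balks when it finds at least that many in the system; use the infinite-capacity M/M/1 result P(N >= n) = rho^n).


P(N >= 2) = rho^2 = (37/64)^2 = 0.3342

0.3342


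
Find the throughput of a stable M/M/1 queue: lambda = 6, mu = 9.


For a stable queue (lambda < mu), throughput = lambda = 6 per hour

6 per hour


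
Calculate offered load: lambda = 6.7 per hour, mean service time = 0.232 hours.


Offered load a = lambda * E[S] = 6.7 * 0.232 = 1.55 Erlangs

1.55 Erlangs


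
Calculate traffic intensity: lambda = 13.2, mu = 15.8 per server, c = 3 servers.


rho = lambda / (c * mu) = 13.2 / (3 * 15.8) = 0.2785

0.2785


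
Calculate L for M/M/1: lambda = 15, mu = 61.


rho = 15/61; L = rho/(1-rho) = 0.33

0.33


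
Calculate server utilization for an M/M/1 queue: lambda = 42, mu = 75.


rho = lambda/mu = 42/75 = 0.56

0.56


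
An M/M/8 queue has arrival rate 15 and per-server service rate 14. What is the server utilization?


rho = lambda/(c*mu) = 15/(8*14) = 0.1339

0.1339


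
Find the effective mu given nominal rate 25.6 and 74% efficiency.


Effective rate = mu * efficiency = 25.6 * 0.74 = 18.94 per hour

18.94 per hour


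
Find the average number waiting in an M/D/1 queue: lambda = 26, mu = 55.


M/D/1: Lq = rho^2 / (2*(1-rho)) where rho = 26/55; Lq = 0.21

0.21


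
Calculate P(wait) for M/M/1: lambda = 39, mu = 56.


P(wait) = rho = lambda/mu = 39/56 = 0.6964

0.6964


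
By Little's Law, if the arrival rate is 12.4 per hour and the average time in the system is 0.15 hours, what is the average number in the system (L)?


L = lambda * W = 12.4 * 0.15 = 1.86

1.86


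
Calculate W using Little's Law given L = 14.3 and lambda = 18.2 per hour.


W = L / lambda = 14.3 / 18.2 = 0.7857 hours

0.7857 hours


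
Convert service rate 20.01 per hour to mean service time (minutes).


Mean service time = 60/mu = 60/20.01 = 3.0 minutes

3.0 minutes


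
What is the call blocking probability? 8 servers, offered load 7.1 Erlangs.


B(N,A) = (A^N/N!) / sum(A^k/k!, k=0..N) with N=8, A=7.1 = 0.1846

0.1846


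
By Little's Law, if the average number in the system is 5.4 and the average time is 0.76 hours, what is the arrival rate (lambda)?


lambda = L / W = 5.4 / 0.76 = 7.11 per hour

7.11 per hour


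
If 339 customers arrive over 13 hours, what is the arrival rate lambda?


lambda = total arrivals / time = 339 / 13 = 26.08 per hour

26.08 per hour


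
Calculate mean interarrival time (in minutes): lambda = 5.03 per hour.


Mean interarrival time = 60/lambda = 60/5.03 = 11.93 minutes

11.93 minutes


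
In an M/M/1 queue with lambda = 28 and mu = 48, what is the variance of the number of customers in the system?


rho = 28/48; Var(N) = rho/(1-rho)^2 = 3.36

3.36


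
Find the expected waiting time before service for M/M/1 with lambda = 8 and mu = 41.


rho = 8/41; Wq = rho/(mu - lambda) = 0.0059 hours

0.0059 hours


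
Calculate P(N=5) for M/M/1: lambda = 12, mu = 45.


rho = 12/45; P(n) = (1-rho)*rho^n = (1-12/45)*(12/45)^5 = 0.001

0.001


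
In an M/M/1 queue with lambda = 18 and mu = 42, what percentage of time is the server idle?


Idle fraction = (1 - rho) * 100 = (1 - 18/42) * 100 = 57.1%

57.1%


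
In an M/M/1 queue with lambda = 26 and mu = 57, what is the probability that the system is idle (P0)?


P0 = 1 - rho = 1 - 26/57 = 0.5439

0.5439


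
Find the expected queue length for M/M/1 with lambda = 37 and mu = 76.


rho = 37/76; Lq = rho^2/(1-rho) = 0.46

0.46


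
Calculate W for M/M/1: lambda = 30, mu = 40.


W = 1/(mu - lambda) = 1/(40 - 30) = 0.1 hours

0.1 hours


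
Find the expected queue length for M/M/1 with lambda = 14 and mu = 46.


rho = 14/46; Lq = rho^2/(1-rho) = 0.13

0.13


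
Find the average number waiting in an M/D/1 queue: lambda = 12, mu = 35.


M/D/1: Lq = rho^2 / (2*(1-rho)) where rho = 12/35; Lq = 0.09

0.09


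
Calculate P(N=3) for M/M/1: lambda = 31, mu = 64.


rho = 31/64; P(n) = (1-rho)*rho^n = (1-31/64)*(31/64)^3 = 0.0586

0.0586


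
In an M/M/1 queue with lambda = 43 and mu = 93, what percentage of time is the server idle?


Idle fraction = (1 - rho) * 100 = (1 - 43/93) * 100 = 53.8%

53.8%


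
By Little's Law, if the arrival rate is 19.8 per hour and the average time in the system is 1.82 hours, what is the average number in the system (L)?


L = lambda * W = 19.8 * 1.82 = 36.04

36.04


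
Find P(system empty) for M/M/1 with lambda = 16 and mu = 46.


P0 = 1 - rho = 1 - 16/46 = 0.6522

0.6522


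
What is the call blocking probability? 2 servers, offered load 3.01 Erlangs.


B(N,A) = (A^N/N!) / sum(A^k/k!, k=0..N) with N=2, A=3.01 = 0.5304

0.5304


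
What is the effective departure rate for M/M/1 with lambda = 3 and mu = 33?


For a stable queue (lambda < mu), throughput = lambda = 3 per hour

3 per hour


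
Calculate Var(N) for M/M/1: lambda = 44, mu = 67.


rho = 44/67; Var(N) = rho/(1-rho)^2 = 5.57

5.57


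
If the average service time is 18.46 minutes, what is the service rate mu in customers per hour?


mu = 60 / avg_service_time = 60 / 18.46 = 3.25 per hour

3.25 per hour


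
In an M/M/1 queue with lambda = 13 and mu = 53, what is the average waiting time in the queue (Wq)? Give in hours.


rho = 13/53; Wq = rho/(mu - lambda) = 0.0061 hours

0.0061 hours


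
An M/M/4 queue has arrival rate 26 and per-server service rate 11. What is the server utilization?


rho = lambda/(c*mu) = 26/(4*11) = 0.5909

0.5909


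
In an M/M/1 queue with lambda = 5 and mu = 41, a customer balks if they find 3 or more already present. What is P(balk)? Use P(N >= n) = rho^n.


P(N >= 3) = rho^3 = (5/41)^3 = 0.0018

0.0018


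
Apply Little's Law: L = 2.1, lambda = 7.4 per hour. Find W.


W = L / lambda = 2.1 / 7.4 = 0.2838 hours

0.2838 hours


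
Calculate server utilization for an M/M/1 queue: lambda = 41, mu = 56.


rho = lambda/mu = 41/56 = 0.7321

0.7321


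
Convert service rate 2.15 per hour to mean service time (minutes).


Mean service time = 60/mu = 60/2.15 = 27.91 minutes

27.91 minutes


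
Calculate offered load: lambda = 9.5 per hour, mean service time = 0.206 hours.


Offered load a = lambda * E[S] = 9.5 * 0.206 = 1.96 Erlangs

1.96 Erlangs


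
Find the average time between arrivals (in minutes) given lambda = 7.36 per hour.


Mean interarrival time = 60/lambda = 60/7.36 = 8.15 minutes

8.15 minutes


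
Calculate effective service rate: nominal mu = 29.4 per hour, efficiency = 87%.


Effective rate = mu * efficiency = 29.4 * 0.87 = 25.58 per hour

25.58 per hour


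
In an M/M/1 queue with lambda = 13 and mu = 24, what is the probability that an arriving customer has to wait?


P(wait) = rho = lambda/mu = 13/24 = 0.5417

0.5417


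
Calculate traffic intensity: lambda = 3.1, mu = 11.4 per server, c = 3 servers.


rho = lambda / (c * mu) = 3.1 / (3 * 11.4) = 0.0906

0.0906


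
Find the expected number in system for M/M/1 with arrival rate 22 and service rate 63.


rho = 22/63; L = rho/(1-rho) = 0.54

0.54


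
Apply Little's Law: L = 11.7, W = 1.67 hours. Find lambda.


lambda = L / W = 11.7 / 1.67 = 7.01 per hour

7.01 per hour


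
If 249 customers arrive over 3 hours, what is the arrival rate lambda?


lambda = total arrivals / time = 249 / 3 = 83.0 per hour

83.0 per hour


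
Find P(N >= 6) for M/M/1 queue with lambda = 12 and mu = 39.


P(N >= 6) = rho^6 = (12/39)^6 = 0.0008

0.0008


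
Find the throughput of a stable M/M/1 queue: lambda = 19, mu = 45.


For a stable queue (lambda < mu), throughput = lambda = 19 per hour

19 per hour


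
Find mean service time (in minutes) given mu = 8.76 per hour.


Mean service time = 60/mu = 60/8.76 = 6.85 minutes

6.85 minutes


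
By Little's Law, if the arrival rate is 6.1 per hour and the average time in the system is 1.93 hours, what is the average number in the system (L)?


L = lambda * W = 6.1 * 1.93 = 11.77

11.77


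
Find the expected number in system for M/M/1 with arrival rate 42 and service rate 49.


rho = 42/49; L = rho/(1-rho) = 6.0

6.0


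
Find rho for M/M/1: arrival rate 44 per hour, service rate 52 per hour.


rho = lambda/mu = 44/52 = 0.8462

0.8462


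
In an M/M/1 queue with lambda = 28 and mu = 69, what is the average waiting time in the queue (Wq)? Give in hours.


rho = 28/69; Wq = rho/(mu - lambda) = 0.0099 hours

0.0099 hours


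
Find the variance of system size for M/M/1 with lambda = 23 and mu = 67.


rho = 23/67; Var(N) = rho/(1-rho)^2 = 0.8

0.8


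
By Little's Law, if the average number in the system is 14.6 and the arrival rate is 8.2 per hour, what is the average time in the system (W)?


W = L / lambda = 14.6 / 8.2 = 1.7805 hours

1.7805 hours


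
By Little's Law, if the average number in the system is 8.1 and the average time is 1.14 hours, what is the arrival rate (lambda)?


lambda = L / W = 8.1 / 1.14 = 7.11 per hour

7.11 per hour


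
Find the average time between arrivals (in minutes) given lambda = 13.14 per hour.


Mean interarrival time = 60/lambda = 60/13.14 = 4.57 minutes

4.57 minutes


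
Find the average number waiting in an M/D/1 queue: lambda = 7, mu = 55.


M/D/1: Lq = rho^2 / (2*(1-rho)) where rho = 7/55; Lq = 0.01

0.01


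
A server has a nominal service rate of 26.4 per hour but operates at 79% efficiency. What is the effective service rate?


Effective rate = mu * efficiency = 26.4 * 0.79 = 20.86 per hour

20.86 per hour


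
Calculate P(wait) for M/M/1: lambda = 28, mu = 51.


P(wait) = rho = lambda/mu = 28/51 = 0.549

0.549


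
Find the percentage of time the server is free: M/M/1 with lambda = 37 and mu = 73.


Idle fraction = (1 - rho) * 100 = (1 - 37/73) * 100 = 49.3%

49.3%


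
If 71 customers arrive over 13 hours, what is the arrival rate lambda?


lambda = total arrivals / time = 71 / 13 = 5.46 per hour

5.46 per hour


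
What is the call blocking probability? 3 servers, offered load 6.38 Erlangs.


B(N,A) = (A^N/N!) / sum(A^k/k!, k=0..N) with N=3, A=6.38 = 0.6095

0.6095


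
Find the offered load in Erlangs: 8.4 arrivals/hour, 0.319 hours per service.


Offered load a = lambda * E[S] = 8.4 * 0.319 = 2.68 Erlangs

2.68 Erlangs


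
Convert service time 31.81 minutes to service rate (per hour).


mu = 60 / avg_service_time = 60 / 31.81 = 1.89 per hour

1.89 per hour


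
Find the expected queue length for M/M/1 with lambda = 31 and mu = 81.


rho = 31/81; Lq = rho^2/(1-rho) = 0.24

0.24


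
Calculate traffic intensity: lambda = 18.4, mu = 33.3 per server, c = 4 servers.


rho = lambda / (c * mu) = 18.4 / (4 * 33.3) = 0.1381

0.1381


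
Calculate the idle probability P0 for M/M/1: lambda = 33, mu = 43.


P0 = 1 - rho = 1 - 33/43 = 0.2326

0.2326


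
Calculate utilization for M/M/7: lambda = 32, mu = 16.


rho = lambda/(c*mu) = 32/(7*16) = 0.2857

0.2857


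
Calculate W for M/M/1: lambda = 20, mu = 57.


W = 1/(mu - lambda) = 1/(57 - 20) = 0.027 hours

0.027 hours


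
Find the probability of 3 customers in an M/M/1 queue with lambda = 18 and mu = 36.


rho = 18/36; P(n) = (1-rho)*rho^n = (1-18/36)*(18/36)^3 = 0.0625

0.0625


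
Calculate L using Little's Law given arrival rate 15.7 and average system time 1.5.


L = lambda * W = 15.7 * 1.5 = 23.55

23.55


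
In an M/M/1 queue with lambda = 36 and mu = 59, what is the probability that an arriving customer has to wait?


P(wait) = rho = lambda/mu = 36/59 = 0.6102

0.6102


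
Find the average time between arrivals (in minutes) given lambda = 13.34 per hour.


Mean interarrival time = 60/lambda = 60/13.34 = 4.5 minutes

4.5 minutes


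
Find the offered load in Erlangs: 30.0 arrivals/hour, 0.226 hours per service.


Offered load a = lambda * E[S] = 30.0 * 0.226 = 6.78 Erlangs

6.78 Erlangs


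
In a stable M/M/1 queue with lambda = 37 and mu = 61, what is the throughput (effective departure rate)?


For a stable queue (lambda < mu), throughput = lambda = 37 per hour

37 per hour


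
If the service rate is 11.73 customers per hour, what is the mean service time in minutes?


Mean service time = 60/mu = 60/11.73 = 5.12 minutes

5.12 minutes


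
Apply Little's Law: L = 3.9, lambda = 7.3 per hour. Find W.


W = L / lambda = 3.9 / 7.3 = 0.5342 hours

0.5342 hours


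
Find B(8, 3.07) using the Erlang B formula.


B(N,A) = (A^N/N!) / sum(A^k/k!, k=0..N) with N=8, A=3.07 = 0.0091

0.0091


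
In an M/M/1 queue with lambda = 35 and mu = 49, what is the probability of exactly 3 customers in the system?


rho = 35/49; P(n) = (1-rho)*rho^n = (1-35/49)*(35/49)^3 = 0.1041

0.1041


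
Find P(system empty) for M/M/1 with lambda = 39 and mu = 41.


P0 = 1 - rho = 1 - 39/41 = 0.0488

0.0488


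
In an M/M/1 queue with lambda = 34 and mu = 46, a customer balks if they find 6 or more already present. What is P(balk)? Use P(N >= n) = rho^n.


P(N >= 6) = rho^6 = (34/46)^6 = 0.1631

0.1631


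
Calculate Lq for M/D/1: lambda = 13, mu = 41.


M/D/1: Lq = rho^2 / (2*(1-rho)) where rho = 13/41; Lq = 0.07

0.07


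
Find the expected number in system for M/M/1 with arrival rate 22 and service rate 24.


rho = 22/24; L = rho/(1-rho) = 11.0

11.0


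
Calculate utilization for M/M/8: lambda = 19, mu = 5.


rho = lambda/(c*mu) = 19/(8*5) = 0.475

0.475


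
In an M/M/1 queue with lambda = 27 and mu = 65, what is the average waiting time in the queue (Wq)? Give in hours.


rho = 27/65; Wq = rho/(mu - lambda) = 0.0109 hours

0.0109 hours


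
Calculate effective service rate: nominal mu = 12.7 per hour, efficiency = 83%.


Effective rate = mu * efficiency = 12.7 * 0.83 = 10.54 per hour

10.54 per hour


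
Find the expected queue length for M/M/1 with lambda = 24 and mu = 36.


rho = 24/36; Lq = rho^2/(1-rho) = 1.33

1.33


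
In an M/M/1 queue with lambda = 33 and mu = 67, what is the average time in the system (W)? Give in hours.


W = 1/(mu - lambda) = 1/(67 - 33) = 0.0294 hours

0.0294 hours


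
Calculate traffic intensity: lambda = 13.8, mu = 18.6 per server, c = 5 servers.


rho = lambda / (c * mu) = 13.8 / (5 * 18.6) = 0.1484

0.1484


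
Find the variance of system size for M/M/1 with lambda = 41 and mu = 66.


rho = 41/66; Var(N) = rho/(1-rho)^2 = 4.33

4.33


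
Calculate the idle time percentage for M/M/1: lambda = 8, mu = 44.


Idle fraction = (1 - rho) * 100 = (1 - 8/44) * 100 = 81.8%

81.8%


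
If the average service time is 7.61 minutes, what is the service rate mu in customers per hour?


mu = 60 / avg_service_time = 60 / 7.61 = 7.88 per hour

7.88 per hour


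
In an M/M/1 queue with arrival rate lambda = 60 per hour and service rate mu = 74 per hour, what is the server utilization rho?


rho = lambda/mu = 60/74 = 0.8108

0.8108


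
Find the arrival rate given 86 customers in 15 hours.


lambda = total arrivals / time = 86 / 15 = 5.73 per hour

5.73 per hour


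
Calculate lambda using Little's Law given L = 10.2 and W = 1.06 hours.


lambda = L / W = 10.2 / 1.06 = 9.62 per hour

9.62 per hour


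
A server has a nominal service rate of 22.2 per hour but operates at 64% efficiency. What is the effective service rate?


Effective rate = mu * efficiency = 22.2 * 0.64 = 14.21 per hour

14.21 per hour


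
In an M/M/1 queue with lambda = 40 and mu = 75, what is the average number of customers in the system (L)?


rho = 40/75; L = rho/(1-rho) = 1.14

1.14


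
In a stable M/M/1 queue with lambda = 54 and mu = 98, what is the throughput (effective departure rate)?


For a stable queue (lambda < mu), throughput = lambda = 54 per hour

54 per hour


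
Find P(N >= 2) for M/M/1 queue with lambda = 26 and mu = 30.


P(N >= 2) = rho^2 = (26/30)^2 = 0.7511

0.7511
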